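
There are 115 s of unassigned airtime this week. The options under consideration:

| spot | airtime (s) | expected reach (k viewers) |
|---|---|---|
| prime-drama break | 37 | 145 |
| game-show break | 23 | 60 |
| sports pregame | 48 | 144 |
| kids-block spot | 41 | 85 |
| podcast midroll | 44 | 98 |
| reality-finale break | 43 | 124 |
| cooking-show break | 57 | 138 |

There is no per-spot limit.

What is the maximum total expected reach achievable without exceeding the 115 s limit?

Taking 3×prime-drama break: 111 s used, 435 in expected reach.

435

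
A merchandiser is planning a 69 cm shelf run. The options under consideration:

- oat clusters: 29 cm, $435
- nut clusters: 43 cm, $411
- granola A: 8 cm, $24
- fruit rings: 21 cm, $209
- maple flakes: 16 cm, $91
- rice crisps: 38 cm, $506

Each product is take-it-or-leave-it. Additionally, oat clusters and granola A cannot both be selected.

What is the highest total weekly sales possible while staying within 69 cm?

By weekly sales per cm: oat clusters 15.00, rice crisps 13.32, fruit rings 9.95, nut clusters 9.56 lead.
The ratio ordering already packs tightly: oat clusters + rice crisps, 67 cm, 941.
Runner-up granola A + fruit rings + rice crisps tops out at 739.

941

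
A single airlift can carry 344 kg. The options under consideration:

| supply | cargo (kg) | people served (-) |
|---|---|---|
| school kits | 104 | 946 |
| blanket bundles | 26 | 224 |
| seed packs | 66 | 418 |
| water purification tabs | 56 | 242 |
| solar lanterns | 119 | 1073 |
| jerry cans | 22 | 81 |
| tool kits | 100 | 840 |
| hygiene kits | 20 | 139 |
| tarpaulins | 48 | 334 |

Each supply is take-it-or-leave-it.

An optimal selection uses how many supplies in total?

4

The maximum people served within 344 kg is 2998.
For example school kits + solar lanterns + tool kits + hygiene kits achieves it, using 343 kg.
Any selection reaching 2998 contains exactly 4 supplies.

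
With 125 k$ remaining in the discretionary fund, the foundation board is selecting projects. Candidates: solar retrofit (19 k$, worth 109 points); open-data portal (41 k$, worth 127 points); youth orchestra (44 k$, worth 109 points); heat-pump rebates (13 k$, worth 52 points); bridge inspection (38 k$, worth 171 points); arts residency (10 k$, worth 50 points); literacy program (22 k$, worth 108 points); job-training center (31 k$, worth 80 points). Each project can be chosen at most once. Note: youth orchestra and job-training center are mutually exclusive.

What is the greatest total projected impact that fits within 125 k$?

520

By projected impact per k$: solar retrofit 5.74, arts residency 5.00, literacy program 4.91, bridge inspection 4.50 lead.
The ratio heuristic lands on solar retrofit + heat-pump rebates + bridge inspection + arts residency + literacy program (490) but leaves 23 k$ idle.
The 10 k$ tied up in arts residency is better spent on job-training center — total rises to 520 (123 k$).
That's the maximum — no feasible swap from here does better than 520.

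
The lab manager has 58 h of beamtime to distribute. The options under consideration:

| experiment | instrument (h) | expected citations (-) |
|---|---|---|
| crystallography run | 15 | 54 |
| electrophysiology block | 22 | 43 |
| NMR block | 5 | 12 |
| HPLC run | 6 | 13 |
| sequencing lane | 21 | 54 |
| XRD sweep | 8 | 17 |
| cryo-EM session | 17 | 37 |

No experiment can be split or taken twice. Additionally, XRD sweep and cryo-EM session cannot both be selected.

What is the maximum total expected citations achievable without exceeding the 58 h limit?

Density check — crystallography run 3.60, sequencing lane 2.57, NMR block 2.40, cryo-EM session 2.18 are the best per h.
The ratio ordering already packs tightly: crystallography run + NMR block + sequencing lane + cryo-EM session, 58 h, 157.
Nothing else feasible within 58 h beats 157.

157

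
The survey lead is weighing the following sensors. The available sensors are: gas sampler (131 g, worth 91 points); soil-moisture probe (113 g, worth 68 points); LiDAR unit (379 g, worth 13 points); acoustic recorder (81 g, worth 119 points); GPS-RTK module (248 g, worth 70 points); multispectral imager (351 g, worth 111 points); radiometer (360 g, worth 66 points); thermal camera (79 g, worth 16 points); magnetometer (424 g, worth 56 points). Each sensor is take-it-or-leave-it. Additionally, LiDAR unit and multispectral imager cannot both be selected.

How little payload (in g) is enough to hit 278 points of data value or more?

Look for the lowest-payload combination reaching 278.
gas sampler + soil-moisture probe + acoustic recorder reaches 278 using 325 g.
Below 325 g the best achievable stays under 278.

325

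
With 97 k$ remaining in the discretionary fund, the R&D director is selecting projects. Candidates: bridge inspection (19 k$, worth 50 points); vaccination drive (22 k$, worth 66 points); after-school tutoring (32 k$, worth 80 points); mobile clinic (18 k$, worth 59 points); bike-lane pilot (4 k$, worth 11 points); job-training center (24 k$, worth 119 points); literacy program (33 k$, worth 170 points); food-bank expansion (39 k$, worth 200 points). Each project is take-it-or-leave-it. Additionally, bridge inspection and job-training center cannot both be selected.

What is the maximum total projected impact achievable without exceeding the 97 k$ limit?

Taking job-training center + literacy program + food-bank expansion: 96 k$ used, 489 in projected impact.

489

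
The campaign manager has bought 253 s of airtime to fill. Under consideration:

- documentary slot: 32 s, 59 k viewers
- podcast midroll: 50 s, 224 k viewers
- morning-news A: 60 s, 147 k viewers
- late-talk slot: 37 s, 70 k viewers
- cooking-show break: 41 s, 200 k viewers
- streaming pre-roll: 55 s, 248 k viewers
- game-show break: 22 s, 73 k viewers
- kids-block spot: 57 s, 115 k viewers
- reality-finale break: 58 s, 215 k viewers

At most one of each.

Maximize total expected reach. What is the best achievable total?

960

Taking podcast midroll + cooking-show break + streaming pre-roll + game-show break + reality-finale break: 226 s used, 960 in expected reach.
No other feasible combination exceeds 960.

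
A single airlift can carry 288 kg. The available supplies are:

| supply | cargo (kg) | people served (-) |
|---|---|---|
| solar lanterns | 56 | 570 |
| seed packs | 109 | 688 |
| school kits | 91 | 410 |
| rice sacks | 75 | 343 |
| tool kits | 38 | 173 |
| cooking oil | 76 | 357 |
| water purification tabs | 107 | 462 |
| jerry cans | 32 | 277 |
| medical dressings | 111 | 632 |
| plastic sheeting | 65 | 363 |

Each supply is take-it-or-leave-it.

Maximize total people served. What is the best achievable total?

1945

Ranking by ratio (people served/kg): solar lanterns 10.18, jerry cans 8.66, seed packs 6.31, medical dressings 5.69.
Filling by ratio: solar lanterns + seed packs + jerry cans + plastic sheeting for 1898, with 26 kg left unused.
Dropping plastic sheeting frees 65 kg; slotting in school kits (91 kg) lifts the total to 1945 at 288 kg.
Nothing else within 288 kg beats 1945.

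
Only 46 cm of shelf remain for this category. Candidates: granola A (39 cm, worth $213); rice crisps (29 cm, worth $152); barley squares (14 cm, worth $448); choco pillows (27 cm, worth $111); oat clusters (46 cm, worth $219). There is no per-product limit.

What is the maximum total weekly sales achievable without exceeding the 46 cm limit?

By weekly sales per cm: barley squares 32.00, granola A 5.46, rice crisps 5.24 lead.
The ratio ordering already packs tightly: 3×barley squares, 42 cm, 1344.
Every other selection either busts 46 cm or fails to beat 1344.

1344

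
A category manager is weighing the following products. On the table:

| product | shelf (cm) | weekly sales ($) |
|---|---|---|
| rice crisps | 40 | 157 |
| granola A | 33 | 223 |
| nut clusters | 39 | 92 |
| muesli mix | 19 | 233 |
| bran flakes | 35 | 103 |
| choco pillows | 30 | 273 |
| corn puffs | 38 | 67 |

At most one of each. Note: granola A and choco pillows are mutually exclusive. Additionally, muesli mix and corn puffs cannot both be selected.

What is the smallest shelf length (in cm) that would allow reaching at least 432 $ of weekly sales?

49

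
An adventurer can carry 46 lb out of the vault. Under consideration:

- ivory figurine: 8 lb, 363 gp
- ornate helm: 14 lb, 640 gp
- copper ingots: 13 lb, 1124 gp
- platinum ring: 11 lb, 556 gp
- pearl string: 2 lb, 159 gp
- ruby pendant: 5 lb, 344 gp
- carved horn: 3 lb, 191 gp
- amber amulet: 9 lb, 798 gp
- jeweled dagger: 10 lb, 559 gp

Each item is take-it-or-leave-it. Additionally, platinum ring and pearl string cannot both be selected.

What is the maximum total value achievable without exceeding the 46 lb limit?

3256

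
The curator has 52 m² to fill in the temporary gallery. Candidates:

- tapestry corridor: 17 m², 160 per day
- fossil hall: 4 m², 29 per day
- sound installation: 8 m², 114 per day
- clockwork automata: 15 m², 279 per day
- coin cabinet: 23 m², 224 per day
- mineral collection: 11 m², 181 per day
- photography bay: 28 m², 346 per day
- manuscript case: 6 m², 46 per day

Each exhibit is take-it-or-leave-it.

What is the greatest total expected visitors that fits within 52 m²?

739

Density check — clockwork automata 18.60, mineral collection 16.45, sound installation 14.25, photography bay 12.36 are the best per m².
Greedy by ratio would take tapestry corridor + sound installation + clockwork automata + mineral collection: 51 m² used, total 734.
The 28 m² tied up in tapestry corridor and mineral collection is better spent on photography bay — total rises to 739 (51 m²).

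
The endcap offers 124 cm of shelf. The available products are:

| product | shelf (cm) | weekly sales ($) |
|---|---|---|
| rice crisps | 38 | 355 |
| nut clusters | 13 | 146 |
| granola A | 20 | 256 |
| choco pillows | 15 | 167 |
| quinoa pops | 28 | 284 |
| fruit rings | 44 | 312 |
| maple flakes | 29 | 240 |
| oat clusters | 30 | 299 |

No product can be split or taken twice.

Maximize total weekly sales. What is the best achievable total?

1251

Greedy by ratio would take nut clusters + granola A + choco pillows + quinoa pops + oat clusters: 106 cm used, total 1152.
Dropping granola A frees 20 cm; slotting in rice crisps (38 cm) lifts the total to 1251 at 124 cm.
Nothing else within 124 cm beats 1251.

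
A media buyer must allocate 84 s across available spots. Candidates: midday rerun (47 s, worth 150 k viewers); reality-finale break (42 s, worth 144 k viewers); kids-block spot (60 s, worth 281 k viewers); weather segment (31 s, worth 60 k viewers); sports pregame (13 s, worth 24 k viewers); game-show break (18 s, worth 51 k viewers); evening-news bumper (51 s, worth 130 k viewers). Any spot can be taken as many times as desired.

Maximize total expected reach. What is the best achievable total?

332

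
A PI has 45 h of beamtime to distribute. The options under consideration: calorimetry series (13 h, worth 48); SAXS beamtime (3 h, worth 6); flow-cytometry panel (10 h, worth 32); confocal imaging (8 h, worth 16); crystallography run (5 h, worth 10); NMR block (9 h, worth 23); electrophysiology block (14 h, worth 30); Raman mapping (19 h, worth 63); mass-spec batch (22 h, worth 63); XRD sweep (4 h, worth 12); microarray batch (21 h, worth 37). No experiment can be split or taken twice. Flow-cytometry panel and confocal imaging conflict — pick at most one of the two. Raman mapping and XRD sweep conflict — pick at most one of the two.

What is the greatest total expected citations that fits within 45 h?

149

Calorimetry series + SAXS beamtime + flow-cytometry panel + Raman mapping uses 45 of the 45 h and totals 149.
Next best is calorimetry series + flow-cytometry panel + Raman mapping at 143 (42 h) — short by 6.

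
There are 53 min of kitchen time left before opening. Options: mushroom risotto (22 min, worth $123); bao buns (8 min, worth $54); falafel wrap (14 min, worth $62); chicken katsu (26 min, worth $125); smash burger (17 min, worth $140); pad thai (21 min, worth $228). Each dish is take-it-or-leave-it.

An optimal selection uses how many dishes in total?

3

Optimal total is 430.
For example falafel wrap + smash burger + pad thai achieves it, using 52 min.
Any selection reaching 430 contains exactly 3 dishes.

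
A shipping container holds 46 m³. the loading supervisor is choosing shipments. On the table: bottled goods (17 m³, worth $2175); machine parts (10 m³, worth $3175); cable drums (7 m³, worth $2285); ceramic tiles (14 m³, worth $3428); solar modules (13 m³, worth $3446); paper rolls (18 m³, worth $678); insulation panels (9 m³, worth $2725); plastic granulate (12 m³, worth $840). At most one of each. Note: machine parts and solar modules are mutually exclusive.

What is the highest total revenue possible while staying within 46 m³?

11884

Density check — cable drums 326.43, machine parts 317.50, insulation panels 302.78 are the best per m³.
Best packing: cable drums + ceramic tiles + solar modules + insulation panels — 43 m³, 11884 total.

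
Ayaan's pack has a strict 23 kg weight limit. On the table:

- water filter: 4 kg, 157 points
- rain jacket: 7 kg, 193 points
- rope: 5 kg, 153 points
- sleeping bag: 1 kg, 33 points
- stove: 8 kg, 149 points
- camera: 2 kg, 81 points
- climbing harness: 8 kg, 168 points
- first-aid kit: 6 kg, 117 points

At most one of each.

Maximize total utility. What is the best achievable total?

653

The ratio heuristic lands on water filter + rain jacket + rope + sleeping bag + camera (617) but leaves 4 kg idle.
Dropping camera frees 2 kg; slotting in first-aid kit (6 kg) lifts the total to 653 at 23 kg.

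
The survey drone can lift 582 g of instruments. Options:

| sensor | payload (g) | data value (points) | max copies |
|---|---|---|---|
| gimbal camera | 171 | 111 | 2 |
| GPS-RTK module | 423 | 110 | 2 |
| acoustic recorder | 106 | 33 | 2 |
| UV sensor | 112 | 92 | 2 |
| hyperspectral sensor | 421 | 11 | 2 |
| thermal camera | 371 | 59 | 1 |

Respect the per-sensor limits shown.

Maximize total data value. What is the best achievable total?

406

The ratio ordering already packs tightly: 2×gimbal camera + 2×UV sensor, 566 g, 406.
Nothing else within 582 g beats 406.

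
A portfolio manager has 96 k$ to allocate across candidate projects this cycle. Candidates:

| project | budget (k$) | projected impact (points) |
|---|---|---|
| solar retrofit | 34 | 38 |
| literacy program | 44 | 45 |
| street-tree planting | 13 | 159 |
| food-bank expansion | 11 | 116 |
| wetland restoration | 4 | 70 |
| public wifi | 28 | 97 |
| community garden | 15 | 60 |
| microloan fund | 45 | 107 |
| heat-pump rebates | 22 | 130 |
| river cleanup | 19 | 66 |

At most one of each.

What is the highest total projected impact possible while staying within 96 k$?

Greedy by ratio would take street-tree planting + food-bank expansion + wetland restoration + community garden + heat-pump rebates + river cleanup: 84 k$ used, total 601.
Dropping river cleanup frees 19 k$; slotting in public wifi (28 k$) lifts the total to 632 at 93 k$.
An exhaustive check of the 1024 subsets confirms 632.

632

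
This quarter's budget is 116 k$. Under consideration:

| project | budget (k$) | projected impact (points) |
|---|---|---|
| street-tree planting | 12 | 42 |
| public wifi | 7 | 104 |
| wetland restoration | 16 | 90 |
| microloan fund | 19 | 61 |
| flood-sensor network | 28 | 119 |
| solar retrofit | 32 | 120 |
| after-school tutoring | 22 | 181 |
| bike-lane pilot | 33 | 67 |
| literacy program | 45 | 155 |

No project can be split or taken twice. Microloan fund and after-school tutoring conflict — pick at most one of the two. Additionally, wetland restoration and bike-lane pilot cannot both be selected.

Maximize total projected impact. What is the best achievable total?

Best packing: public wifi + wetland restoration + flood-sensor network + solar retrofit + after-school tutoring — 105 k$, 614 total.

614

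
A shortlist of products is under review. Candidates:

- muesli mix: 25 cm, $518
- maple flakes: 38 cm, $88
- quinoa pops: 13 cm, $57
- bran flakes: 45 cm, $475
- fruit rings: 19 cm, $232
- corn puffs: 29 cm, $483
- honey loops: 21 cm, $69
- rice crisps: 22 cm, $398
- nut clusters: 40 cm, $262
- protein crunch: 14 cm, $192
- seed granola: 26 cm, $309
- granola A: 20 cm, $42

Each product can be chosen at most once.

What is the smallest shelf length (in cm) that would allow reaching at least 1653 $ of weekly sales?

Minimise cm subject to total weekly sales ≥ 1653.
Taking muesli mix + corn puffs + rice crisps + seed granola gives 1708 (≥ 1653) for 102 cm.
Below 102 cm the best achievable stays under 1653.

102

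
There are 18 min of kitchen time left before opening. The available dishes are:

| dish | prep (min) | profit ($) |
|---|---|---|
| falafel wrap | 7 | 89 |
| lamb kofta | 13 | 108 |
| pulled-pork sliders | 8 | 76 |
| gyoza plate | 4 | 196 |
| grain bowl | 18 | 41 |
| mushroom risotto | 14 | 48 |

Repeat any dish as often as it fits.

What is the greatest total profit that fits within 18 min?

784

Ranking by ratio (profit/min): gyoza plate 49.00, falafel wrap 12.71, pulled-pork sliders 9.50, lamb kofta 8.31.
Best packing: 4×gyoza plate — 16 min, 784 total.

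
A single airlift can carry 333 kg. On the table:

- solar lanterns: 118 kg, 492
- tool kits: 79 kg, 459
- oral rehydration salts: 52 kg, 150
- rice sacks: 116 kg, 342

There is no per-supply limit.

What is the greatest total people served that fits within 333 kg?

1836

By people served per kg: tool kits 5.81, solar lanterns 4.17, rice sacks 2.95 lead.
Best packing: 4×tool kits — 316 kg, 1836 total.
Nothing else within 333 kg beats 1836.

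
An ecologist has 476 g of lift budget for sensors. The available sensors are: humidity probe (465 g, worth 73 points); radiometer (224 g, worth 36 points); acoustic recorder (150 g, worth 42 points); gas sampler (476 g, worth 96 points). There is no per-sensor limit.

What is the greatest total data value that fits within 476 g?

By data value per g: acoustic recorder 0.28, gas sampler 0.20, radiometer 0.16, humidity probe 0.16 lead.
The ratio ordering already packs tightly: 3×acoustic recorder, 450 g, 126.
Every other selection either busts 476 g or fails to beat 126.

126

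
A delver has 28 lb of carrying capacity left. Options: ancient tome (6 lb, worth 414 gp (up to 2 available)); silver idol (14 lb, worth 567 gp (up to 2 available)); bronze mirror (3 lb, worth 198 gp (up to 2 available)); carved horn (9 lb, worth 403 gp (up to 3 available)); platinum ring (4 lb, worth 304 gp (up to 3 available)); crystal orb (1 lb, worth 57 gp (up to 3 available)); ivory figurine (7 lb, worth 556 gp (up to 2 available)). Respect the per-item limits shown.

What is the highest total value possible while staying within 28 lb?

The ratio ordering already packs tightly: 3×platinum ring + 2×crystal orb + 2×ivory figurine, 28 lb, 2138.

2138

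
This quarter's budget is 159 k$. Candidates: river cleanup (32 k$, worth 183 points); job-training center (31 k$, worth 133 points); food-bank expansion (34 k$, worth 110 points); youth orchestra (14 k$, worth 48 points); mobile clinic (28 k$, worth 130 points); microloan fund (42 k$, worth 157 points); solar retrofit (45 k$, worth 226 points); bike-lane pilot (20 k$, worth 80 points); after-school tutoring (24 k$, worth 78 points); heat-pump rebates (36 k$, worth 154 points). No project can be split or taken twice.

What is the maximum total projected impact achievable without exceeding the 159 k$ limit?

752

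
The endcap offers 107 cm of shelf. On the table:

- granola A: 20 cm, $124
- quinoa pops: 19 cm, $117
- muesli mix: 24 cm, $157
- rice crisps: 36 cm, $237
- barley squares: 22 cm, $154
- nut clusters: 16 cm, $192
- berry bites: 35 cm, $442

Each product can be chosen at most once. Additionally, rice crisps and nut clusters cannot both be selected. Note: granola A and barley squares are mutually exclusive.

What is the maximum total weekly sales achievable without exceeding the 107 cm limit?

945

Ranking by ratio (weekly sales/cm): berry bites 12.63, nut clusters 12.00, barley squares 7.00.
The ratio ordering already packs tightly: muesli mix + barley squares + nut clusters + berry bites, 97 cm, 945.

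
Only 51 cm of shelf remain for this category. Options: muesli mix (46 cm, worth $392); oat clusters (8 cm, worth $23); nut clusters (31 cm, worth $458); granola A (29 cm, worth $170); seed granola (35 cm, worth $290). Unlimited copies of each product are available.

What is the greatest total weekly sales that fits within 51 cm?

504

By weekly sales per cm: nut clusters 14.77, muesli mix 8.52, seed granola 8.29 lead.
2×oat clusters + nut clusters uses 47 of the 51 cm and totals 504.
Every other selection either busts 51 cm or fails to beat 504.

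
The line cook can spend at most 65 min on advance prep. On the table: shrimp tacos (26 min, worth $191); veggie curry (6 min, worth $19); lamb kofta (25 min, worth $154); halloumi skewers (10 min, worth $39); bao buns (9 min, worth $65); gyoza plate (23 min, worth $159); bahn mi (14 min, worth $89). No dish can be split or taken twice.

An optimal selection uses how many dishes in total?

3

The maximum profit within 65 min is 439.
One optimal bundle: shrimp tacos + gyoza plate + bahn mi (63 min).
All optima have 3 dishes.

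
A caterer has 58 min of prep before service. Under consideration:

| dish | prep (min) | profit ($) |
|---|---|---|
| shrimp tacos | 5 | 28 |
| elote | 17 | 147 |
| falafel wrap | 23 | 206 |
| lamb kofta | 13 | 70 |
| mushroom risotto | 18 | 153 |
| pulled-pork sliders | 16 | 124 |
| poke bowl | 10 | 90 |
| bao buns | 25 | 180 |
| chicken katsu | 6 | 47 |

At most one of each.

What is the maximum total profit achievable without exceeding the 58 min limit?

The ratio heuristic lands on elote + falafel wrap + poke bowl + chicken katsu (490) but leaves 2 min idle.
Replace poke bowl and chicken katsu with mushroom risotto: the trade gains 16 net, giving 506 at 58 min.
The closest alternative, falafel wrap + mushroom risotto + poke bowl + chicken katsu, reaches only 496.

506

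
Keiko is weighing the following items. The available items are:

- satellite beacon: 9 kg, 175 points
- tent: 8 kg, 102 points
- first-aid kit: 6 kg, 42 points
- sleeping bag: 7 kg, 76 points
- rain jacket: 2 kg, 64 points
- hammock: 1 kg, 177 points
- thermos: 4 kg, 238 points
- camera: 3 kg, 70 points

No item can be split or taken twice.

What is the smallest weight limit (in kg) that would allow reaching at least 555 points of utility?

14

Minimise kg subject to total utility ≥ 555.
Taking satellite beacon + hammock + thermos gives 590 (≥ 555) for 14 kg.
No combination under 14 kg hits 555.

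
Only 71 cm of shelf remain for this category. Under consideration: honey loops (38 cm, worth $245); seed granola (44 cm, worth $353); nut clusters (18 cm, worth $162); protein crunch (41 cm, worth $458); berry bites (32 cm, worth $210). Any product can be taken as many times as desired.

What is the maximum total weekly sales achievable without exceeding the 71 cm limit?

620

Nut clusters + protein crunch uses 59 of the 71 cm and totals 620.
Every other selection either busts 71 cm or fails to beat 620.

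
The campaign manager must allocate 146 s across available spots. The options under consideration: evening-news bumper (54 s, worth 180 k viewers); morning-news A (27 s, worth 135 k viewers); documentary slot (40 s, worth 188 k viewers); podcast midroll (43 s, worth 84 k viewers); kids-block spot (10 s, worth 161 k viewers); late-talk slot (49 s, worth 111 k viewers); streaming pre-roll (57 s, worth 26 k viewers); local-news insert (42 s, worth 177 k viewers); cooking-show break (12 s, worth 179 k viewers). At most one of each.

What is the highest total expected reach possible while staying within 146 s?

A density-first pass picks morning-news A + documentary slot + kids-block spot + local-news insert + cooking-show break — 840 at 131 s.
Replace local-news insert with evening-news bumper: the trade gains 3 net, giving 843 at 143 s.
Next best is morning-news A + documentary slot + kids-block spot + local-news insert + cooking-show break at 840 (131 s) — short by 3.

843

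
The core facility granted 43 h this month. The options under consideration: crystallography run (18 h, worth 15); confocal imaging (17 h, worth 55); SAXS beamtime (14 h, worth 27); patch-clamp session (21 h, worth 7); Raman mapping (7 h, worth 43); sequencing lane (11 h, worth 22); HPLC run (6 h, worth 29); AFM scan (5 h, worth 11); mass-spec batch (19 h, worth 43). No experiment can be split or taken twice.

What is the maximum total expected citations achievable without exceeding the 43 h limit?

Filling by ratio: confocal imaging + Raman mapping + HPLC run + AFM scan for 138, with 8 h left unused.
Replace AFM scan with sequencing lane: the trade gains 11 net, giving 149 at 41 h.
Next best is confocal imaging + Raman mapping + mass-spec batch at 141 (43 h) — short by 8.

149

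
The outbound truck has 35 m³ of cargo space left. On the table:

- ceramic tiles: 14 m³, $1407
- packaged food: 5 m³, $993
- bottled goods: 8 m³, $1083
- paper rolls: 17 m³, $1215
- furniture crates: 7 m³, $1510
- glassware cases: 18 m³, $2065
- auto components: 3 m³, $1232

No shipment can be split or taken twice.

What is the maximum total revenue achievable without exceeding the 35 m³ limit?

5800

Density check — auto components 410.67, furniture crates 215.71, packaged food 198.60, bottled goods 135.38 are the best per m³.
Filling by ratio: packaged food + bottled goods + furniture crates + auto components for 4818, with 12 m³ left unused.
Replace bottled goods with glassware cases: the trade gains 982 net, giving 5800 at 33 m³.
Runner-up packaged food + bottled goods + glassware cases + auto components tops out at 5373.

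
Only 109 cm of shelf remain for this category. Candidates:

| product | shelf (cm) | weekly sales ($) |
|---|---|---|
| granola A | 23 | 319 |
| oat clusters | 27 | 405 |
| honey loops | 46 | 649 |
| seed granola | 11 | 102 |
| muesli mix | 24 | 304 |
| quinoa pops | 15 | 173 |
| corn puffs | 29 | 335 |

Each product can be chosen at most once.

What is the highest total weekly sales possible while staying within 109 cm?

1475

By weekly sales per cm: oat clusters 15.00, honey loops 14.11, granola A 13.87 lead.
The ratio ordering already packs tightly: granola A + oat clusters + honey loops + seed granola, 107 cm, 1475.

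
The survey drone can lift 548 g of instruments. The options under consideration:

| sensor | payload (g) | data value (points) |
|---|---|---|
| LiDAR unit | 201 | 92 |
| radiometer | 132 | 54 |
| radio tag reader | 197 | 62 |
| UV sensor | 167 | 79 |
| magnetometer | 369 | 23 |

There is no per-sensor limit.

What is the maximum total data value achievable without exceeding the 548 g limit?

250

Greedy by ratio would take 3×UV sensor: 501 g used, total 237.
The 167 g tied up in UV sensor is better spent on LiDAR unit — total rises to 250 (535 g).
The spare 13 g is too small for any remaining sensor, and no exchange beats 250.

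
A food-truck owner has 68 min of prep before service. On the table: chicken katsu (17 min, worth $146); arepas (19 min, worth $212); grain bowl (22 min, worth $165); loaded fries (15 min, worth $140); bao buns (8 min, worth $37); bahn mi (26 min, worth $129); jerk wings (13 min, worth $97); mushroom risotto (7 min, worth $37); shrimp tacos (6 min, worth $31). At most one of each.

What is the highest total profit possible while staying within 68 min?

595

By profit per min: arepas 11.16, loaded fries 9.33, chicken katsu 8.59, grain bowl 7.50 lead.
Best packing: chicken katsu + arepas + loaded fries + jerk wings — 64 min, 595 total.
Next best is chicken katsu + arepas + loaded fries + bao buns + mushroom risotto at 572 (66 min) — short by 23.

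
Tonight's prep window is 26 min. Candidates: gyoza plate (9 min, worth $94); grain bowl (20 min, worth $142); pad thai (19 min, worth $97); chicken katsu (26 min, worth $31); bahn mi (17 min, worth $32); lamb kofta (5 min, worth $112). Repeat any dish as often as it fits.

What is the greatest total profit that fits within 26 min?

560

By profit per min: lamb kofta 22.40, gyoza plate 10.44, grain bowl 7.10, pad thai 5.11 lead.
5×lamb kofta uses 25 of the 26 min and totals 560.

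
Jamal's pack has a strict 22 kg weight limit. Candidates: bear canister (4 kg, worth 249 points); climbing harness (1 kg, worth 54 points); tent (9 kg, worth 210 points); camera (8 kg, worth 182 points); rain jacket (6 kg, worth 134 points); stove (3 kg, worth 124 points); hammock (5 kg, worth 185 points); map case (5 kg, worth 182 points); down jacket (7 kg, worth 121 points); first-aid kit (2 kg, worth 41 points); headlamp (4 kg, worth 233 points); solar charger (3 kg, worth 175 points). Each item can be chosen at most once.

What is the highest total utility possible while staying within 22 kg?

1078

A density-first pass picks bear canister + climbing harness + stove + hammock + first-aid kit + headlamp + solar charger — 1061 at 22 kg.
Replace stove and first-aid kit with map case: the trade gains 17 net, giving 1078 at 22 kg.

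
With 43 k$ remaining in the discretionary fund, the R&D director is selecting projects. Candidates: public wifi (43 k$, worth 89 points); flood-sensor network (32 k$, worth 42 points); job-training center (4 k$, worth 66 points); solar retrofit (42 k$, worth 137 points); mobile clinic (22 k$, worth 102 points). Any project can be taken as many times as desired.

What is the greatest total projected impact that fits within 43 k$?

The ratio ordering already packs tightly: 10×job-training center, 40 k$, 660.
That's the maximum — no swap from here does better than 660.

660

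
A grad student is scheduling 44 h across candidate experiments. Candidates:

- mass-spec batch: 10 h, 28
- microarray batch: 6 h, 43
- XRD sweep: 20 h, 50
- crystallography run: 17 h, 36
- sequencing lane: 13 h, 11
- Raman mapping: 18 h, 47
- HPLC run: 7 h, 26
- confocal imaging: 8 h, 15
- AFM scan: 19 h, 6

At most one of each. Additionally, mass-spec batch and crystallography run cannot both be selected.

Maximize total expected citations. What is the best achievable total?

147

Density check — microarray batch 7.17, HPLC run 3.71, mass-spec batch 2.80, Raman mapping 2.61 are the best per h.
The ratio heuristic lands on mass-spec batch + microarray batch + Raman mapping + HPLC run (144) but leaves 3 h idle.
The 18 h tied up in Raman mapping is better spent on XRD sweep — total rises to 147 (43 h).
Nothing else feasible within 44 h beats 147.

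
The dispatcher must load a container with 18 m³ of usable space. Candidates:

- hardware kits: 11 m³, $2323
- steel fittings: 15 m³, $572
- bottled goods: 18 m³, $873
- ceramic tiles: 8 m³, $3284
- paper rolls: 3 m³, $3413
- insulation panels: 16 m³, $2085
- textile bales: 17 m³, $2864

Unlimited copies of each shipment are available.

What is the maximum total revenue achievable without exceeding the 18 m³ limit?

20478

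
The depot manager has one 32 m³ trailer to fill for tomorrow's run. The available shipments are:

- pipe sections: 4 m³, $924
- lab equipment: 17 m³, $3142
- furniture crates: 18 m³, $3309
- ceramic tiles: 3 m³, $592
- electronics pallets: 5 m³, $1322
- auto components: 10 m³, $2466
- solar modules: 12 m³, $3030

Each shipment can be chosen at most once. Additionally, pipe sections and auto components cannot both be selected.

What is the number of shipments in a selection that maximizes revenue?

4

The maximum revenue within 32 m³ is 7410.
One optimal bundle: ceramic tiles + electronics pallets + auto components + solar modules (30 m³).
Every optimal selection uses 4 shipments.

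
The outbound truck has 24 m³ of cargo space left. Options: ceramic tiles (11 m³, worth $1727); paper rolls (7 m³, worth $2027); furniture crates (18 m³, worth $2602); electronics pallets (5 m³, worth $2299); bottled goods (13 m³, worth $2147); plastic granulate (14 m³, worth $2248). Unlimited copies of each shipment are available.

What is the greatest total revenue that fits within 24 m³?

Taking 4×electronics pallets: 20 m³ used, 9196 in revenue.
No other feasible combination exceeds 9196.

9196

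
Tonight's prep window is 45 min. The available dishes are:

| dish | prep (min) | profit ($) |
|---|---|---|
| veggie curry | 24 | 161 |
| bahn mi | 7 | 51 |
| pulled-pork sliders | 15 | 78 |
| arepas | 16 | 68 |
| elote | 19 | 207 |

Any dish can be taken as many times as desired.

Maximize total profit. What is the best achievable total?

465

Best packing: bahn mi + 2×elote — 45 min, 465 total.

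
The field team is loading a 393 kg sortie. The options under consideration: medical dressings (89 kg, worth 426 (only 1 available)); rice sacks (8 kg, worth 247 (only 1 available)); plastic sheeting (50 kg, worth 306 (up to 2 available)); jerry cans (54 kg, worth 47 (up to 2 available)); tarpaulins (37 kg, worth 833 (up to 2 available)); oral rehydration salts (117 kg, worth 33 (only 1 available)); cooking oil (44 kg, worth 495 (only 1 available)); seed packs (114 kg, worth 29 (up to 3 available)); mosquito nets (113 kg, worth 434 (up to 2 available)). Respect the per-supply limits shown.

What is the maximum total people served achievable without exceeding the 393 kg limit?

Ranking by ratio (people served/kg): rice sacks 30.88, tarpaulins 22.51, cooking oil 11.25, plastic sheeting 6.12.
Greedy by ratio would take medical dressings + rice sacks + 2×plastic sheeting + jerry cans + 2×tarpaulins + cooking oil: 369 kg used, total 3493.
The 104 kg tied up in plastic sheeting and jerry cans is better spent on mosquito nets — total rises to 3574 (378 kg).

3574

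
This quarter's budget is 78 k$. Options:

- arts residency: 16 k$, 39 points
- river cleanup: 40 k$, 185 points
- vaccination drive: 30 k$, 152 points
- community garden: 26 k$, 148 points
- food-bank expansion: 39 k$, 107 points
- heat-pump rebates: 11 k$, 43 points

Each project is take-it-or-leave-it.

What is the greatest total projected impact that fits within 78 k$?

376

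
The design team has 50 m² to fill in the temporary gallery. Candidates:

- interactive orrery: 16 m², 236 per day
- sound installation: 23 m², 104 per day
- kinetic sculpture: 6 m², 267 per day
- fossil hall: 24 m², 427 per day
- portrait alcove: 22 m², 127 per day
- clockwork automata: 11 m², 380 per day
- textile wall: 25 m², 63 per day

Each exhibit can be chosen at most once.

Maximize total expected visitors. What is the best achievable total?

Kinetic sculpture + fossil hall + clockwork automata uses 41 of the 50 m² and totals 1074.
Runner-up interactive orrery + kinetic sculpture + fossil hall tops out at 930.

1074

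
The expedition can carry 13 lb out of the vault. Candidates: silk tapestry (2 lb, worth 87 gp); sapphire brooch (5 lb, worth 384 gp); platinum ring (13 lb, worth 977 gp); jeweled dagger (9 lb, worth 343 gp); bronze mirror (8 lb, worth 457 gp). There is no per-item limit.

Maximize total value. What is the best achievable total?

977

By value per lb: sapphire brooch 76.80, platinum ring 75.15, bronze mirror 57.12 lead.
Greedy by ratio would take silk tapestry + 2×sapphire brooch: 12 lb used, total 855.
Replace silk tapestry and 2×sapphire brooch with platinum ring: the trade gains 122 net, giving 977 at 13 lb.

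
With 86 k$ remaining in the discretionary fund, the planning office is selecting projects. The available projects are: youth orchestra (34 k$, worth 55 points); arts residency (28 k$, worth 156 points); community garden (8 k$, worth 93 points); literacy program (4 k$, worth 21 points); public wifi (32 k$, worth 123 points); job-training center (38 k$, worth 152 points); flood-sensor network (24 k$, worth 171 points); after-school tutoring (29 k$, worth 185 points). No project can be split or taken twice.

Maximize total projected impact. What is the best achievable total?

533

A density-first pass picks community garden + literacy program + flood-sensor network + after-school tutoring — 470 at 65 k$.
Dropping community garden frees 8 k$; slotting in arts residency (28 k$) lifts the total to 533 at 85 k$.
Runner-up arts residency + flood-sensor network + after-school tutoring tops out at 512.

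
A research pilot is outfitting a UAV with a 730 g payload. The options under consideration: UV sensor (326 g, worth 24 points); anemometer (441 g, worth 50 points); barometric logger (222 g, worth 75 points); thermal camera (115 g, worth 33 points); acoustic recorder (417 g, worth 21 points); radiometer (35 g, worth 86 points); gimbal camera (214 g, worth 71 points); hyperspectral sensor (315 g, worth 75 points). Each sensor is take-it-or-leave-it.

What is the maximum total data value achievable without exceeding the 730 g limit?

Greedy by ratio would take barometric logger + thermal camera + radiometer + gimbal camera: 586 g used, total 265.
The 214 g tied up in gimbal camera is better spent on hyperspectral sensor — total rises to 269 (687 g).
Every other selection either busts 730 g or fails to beat 269.

269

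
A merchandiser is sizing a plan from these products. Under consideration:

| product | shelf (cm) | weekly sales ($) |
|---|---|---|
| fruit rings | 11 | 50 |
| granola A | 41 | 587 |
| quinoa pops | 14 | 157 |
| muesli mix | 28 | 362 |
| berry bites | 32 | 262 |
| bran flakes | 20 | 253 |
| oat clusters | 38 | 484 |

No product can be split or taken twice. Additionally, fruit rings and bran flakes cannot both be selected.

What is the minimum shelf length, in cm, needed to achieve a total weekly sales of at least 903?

Look for the lowest-shelf combination reaching 903.
Taking granola A + muesli mix gives 949 (≥ 903) for 69 cm.
No combination under 69 cm hits 903.

69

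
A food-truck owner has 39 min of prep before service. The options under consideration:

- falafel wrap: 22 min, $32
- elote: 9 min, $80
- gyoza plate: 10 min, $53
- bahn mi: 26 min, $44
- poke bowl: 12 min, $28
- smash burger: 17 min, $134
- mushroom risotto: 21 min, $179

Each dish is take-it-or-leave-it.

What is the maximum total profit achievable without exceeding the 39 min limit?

313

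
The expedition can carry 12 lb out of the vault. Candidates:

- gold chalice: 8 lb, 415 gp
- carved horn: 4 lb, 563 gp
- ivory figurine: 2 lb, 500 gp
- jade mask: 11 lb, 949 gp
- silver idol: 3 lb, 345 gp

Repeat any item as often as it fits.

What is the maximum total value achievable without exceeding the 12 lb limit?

3000

Density check — ivory figurine 250.00, carved horn 140.75, silver idol 115.00 are the best per lb.
The ratio ordering already packs tightly: 6×ivory figurine, 12 lb, 3000.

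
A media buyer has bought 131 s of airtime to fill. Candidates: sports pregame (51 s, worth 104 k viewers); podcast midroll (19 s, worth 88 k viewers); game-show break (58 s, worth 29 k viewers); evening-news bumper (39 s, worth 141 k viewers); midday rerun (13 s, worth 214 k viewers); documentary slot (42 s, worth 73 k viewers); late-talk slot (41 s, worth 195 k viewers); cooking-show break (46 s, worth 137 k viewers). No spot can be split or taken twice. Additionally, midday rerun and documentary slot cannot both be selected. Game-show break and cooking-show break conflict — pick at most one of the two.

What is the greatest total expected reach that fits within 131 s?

638

Ranking by ratio (expected reach/s): midday rerun 16.46, late-talk slot 4.76, podcast midroll 4.63, evening-news bumper 3.62.
Taking podcast midroll + evening-news bumper + midday rerun + late-talk slot: 112 s used, 638 in expected reach.
Every other selection either busts 131 s or breaks a pairing rule or fails to beat 638.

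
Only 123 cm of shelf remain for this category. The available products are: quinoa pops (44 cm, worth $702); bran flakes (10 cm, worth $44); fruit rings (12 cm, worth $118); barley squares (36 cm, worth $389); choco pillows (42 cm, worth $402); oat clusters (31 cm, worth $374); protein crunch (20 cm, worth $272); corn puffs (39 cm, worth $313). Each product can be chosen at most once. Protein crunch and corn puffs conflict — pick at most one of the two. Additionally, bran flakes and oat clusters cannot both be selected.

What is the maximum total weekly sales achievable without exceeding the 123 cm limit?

1583

Taking quinoa pops + fruit rings + barley squares + oat clusters: 123 cm used, 1583 in weekly sales.
No other feasible combination exceeds 1583.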